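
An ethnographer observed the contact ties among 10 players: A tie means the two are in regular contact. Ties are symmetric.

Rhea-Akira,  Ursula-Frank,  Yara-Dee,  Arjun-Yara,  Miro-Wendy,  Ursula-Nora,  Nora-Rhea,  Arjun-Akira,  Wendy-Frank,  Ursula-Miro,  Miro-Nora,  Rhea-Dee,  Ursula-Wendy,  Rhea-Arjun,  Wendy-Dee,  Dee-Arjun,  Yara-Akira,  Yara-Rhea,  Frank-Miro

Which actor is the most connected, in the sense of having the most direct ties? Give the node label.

Rhea

Degrees — Akira:3, Arjun:4, Dee:4, Frank:3, Miro:4, Nora:3, Rhea:5, Ursula:4, Wendy:4, Yara:4.
The maximum is 5, attained only by Rhea.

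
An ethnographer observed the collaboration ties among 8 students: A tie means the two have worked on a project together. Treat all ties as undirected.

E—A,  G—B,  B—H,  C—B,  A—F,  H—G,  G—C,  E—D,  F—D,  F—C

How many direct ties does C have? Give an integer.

C is directly tied to B, F, and G. That is 3 neighbors, so the degree of C is 3.

3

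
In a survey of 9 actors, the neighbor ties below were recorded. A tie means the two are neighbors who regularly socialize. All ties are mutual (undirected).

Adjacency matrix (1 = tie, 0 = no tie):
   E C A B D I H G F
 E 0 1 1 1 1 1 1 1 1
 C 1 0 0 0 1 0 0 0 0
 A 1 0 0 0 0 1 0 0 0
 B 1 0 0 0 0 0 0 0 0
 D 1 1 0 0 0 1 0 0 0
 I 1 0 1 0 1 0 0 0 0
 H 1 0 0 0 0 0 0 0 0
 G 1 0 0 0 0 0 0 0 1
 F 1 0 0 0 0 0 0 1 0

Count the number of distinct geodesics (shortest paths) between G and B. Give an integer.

The shortest distance is 2, and the only length-2 path is G–E–B. So there is exactly 1 shortest path.

1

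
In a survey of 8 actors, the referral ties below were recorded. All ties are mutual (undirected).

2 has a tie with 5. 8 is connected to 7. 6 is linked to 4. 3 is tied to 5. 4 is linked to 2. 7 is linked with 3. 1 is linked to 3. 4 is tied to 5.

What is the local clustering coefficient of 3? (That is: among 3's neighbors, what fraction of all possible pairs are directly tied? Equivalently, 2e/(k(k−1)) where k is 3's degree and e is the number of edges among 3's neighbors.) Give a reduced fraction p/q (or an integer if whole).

0

3's neighbors: 1, 5, and 7 (k = 3).
Possible neighbor pairs: C(3,2) = 3. Edges among them: none → e = 0.
Clustering(3) = 0/3 = 0.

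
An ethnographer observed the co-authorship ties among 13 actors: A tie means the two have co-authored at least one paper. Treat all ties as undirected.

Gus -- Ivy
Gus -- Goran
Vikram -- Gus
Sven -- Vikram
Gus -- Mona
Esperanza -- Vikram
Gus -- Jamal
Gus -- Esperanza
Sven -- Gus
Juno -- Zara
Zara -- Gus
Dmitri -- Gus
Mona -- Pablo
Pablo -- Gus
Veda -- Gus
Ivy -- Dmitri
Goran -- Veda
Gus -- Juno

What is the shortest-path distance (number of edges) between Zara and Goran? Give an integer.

2

One shortest route is Zara – Gus – Goran, which uses 2 edges, and Zara and Goran are not directly tied, so nothing shorter exists. So d(Zara,Goran) = 2.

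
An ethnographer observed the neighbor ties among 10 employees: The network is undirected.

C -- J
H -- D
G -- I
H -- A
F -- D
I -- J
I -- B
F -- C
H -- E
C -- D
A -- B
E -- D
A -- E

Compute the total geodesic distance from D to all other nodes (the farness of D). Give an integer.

Distances from D: A:2, B:3, C:1, E:1, F:1, G:4, H:1, I:3, J:2.
Sum = 2 + 3 + 1 + 1 + 1 + 4 + 1 + 3 + 2 = 18.

18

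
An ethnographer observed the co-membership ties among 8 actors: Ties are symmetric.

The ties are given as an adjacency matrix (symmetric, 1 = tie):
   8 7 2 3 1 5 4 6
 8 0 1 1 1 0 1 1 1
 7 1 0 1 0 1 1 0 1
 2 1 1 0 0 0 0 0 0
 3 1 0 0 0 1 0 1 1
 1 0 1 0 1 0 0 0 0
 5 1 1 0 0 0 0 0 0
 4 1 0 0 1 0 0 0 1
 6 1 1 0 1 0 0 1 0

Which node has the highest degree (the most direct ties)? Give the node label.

8

Degrees — 1:2, 2:2, 3:4, 4:3, 5:2, 6:4, 7:5, 8:6.
The maximum is 6, attained only by 8.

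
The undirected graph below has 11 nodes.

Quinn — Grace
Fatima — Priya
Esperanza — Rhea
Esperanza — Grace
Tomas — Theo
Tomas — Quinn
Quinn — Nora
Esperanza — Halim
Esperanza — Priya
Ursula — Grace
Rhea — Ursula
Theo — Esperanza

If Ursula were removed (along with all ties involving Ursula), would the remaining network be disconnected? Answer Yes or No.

No

Even without Ursula, every remaining node can still reach every other (the residual graph is connected), so Ursula is not a cut vertex.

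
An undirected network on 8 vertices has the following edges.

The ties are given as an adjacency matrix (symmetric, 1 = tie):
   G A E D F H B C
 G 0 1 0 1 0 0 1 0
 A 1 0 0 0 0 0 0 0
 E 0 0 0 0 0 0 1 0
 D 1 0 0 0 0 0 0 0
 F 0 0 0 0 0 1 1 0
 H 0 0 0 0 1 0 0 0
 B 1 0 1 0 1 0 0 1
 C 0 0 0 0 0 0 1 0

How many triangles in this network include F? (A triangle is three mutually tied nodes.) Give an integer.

F's neighbors are B and H, but none of them are tied to each other, so no triangle contains F.

0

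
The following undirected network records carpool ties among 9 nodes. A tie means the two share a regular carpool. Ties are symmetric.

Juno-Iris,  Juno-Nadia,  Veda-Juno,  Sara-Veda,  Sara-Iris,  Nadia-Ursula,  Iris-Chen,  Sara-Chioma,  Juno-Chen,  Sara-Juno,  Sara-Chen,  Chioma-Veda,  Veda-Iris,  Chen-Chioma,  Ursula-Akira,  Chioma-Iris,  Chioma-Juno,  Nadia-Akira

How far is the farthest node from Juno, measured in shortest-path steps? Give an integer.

Distances from Juno: Akira:2, Chen:1, Chioma:1, Iris:1, Nadia:1, Sara:1, Ursula:2, Veda:1.
The largest is 2 (to Akira and Ursula), so the eccentricity of Juno is 2.

2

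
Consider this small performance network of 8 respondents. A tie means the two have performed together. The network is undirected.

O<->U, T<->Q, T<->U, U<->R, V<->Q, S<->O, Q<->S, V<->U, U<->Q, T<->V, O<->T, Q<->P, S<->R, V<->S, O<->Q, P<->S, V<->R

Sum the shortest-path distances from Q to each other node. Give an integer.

8

Distances from Q: O:1, P:1, R:2, S:1, T:1, U:1, V:1.
Sum = 1 + 1 + 2 + 1 + 1 + 1 + 1 = 8.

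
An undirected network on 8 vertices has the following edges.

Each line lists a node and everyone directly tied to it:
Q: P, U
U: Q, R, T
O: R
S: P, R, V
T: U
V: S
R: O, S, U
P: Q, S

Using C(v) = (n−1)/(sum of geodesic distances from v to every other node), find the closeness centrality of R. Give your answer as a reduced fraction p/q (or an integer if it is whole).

7/11

Distances from R: O:1, P:2, Q:2, S:1, T:2, U:1, V:2. Sum = 11.
n = 8, so closeness = 7/11.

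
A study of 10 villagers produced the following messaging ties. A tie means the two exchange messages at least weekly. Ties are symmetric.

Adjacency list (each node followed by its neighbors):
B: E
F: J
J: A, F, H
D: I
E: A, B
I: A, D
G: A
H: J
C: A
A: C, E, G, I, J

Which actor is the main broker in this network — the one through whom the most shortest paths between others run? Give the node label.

Unnormalized betweenness of each node: A:31, B:0, C:0, D:0, E:8, F:0, G:0, H:0, I:8, J:15.
A has the largest value, 31, making it the main broker — the node through which the most shortest paths run.

A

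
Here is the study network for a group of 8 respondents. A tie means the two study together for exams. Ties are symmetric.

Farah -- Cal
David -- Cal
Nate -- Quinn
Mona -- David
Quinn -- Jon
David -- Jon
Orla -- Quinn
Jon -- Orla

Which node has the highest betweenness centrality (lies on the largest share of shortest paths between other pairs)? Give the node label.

David

Unnormalized betweenness of each node: Cal:6, David:14, Farah:0, Jon:12, Mona:0, Nate:0, Orla:0, Quinn:6.
David has the largest value, 14, making it the main broker — the node through which the most shortest paths run.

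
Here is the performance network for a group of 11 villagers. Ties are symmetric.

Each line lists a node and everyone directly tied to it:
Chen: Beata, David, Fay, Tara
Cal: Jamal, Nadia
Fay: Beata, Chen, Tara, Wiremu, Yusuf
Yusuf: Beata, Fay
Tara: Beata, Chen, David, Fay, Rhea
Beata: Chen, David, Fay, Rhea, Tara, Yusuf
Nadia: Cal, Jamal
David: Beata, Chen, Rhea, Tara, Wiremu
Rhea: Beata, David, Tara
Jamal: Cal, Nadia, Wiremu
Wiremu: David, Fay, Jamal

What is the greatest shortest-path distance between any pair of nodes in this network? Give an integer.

Eccentricity of each node (its greatest distance to any other): Beata:4, Cal:4, Chen:4, David:3, Fay:3, Jamal:3, Nadia:4, Rhea:4, Tara:4, Wiremu:2, Yusuf:4.
The maximum eccentricity is 4, realized for instance by the pair Cal–Tara via Cal – Jamal – Wiremu – Fay – Tara. So the diameter is 4.

4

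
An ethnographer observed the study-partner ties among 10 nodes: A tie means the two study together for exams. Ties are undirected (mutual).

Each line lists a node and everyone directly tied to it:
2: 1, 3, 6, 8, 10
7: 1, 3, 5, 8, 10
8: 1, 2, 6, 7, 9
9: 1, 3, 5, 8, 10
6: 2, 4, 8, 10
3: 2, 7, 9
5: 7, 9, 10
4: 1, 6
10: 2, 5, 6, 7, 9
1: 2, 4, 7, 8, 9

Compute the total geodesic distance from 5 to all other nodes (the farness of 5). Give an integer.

Distances from 5: 1:2, 2:2, 3:2, 4:3, 6:2, 7:1, 8:2, 9:1, 10:1.
Sum = 2 + 2 + 2 + 3 + 2 + 1 + 2 + 1 + 1 = 16.

16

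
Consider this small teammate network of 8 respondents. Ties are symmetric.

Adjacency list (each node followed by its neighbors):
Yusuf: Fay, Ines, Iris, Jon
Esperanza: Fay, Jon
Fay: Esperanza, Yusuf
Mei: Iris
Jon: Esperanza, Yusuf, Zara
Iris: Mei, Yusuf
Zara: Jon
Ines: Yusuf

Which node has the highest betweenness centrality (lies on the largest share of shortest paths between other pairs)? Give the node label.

Yusuf

Unnormalized betweenness of each node: Esperanza:1, Fay:2, Ines:0, Iris:6, Jon:8, Mei:0, Yusuf:15, Zara:0.
Yusuf has the largest value, 15, making it the main broker — the node through which the most shortest paths run.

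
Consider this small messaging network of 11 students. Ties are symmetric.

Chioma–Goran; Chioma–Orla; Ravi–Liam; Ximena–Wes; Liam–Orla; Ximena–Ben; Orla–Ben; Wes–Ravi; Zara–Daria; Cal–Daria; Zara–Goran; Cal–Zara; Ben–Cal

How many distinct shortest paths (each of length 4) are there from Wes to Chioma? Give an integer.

2

The shortest distance is 4. The length-4 paths are: Wes–Ximena–Ben–Orla–Chioma; Wes–Ravi–Liam–Orla–Chioma.
That gives 2 distinct shortest paths.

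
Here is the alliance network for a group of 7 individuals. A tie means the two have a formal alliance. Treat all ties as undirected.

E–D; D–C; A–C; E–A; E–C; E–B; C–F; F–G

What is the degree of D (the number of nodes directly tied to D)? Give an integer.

D is directly tied to C and E. That is 2 neighbors, so the degree of D is 2.

2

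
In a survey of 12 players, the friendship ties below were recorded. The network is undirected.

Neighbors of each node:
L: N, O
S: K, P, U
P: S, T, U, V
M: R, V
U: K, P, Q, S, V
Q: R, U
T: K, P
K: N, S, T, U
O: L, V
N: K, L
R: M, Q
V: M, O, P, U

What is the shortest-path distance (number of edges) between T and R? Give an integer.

4

One shortest route is T – P – V – M – R, which uses 4 edges, and at distance 3 from T we only reach {L, M, O, Q}, which does not include R. So d(T,R) = 4.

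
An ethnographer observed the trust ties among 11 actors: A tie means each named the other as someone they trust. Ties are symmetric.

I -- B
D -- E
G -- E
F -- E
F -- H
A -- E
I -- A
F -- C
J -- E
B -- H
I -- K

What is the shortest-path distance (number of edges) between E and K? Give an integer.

One shortest route is E – A – I – K, which uses 3 edges, and at distance 2 from E we only reach {C, H, I}, which does not include K. So d(E,K) = 3.

3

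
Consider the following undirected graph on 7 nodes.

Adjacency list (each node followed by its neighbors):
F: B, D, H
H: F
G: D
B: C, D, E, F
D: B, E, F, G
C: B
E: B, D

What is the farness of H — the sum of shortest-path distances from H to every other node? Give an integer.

14

Distances from H: B:2, C:3, D:2, E:3, F:1, G:3.
Sum = 2 + 3 + 2 + 3 + 1 + 3 = 14.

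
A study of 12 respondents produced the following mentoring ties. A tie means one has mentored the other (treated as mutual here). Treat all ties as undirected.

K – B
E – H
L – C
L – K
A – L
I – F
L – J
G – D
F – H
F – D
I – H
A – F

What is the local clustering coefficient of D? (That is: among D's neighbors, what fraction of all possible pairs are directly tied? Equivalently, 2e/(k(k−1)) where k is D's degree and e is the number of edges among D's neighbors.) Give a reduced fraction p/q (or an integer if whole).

D's neighbors: F and G (k = 2).
Possible neighbor pairs: C(2,2) = 1. Edges among them: none → e = 0.
Clustering(D) = 0/1.

0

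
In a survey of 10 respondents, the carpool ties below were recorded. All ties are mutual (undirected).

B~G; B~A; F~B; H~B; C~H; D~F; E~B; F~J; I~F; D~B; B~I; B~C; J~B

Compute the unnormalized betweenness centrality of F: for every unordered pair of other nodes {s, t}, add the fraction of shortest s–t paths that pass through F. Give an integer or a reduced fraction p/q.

3/2

Pairs whose geodesics pass through F — J–I: 1/2; J–D: 1/2; I–D: 1/2.
All other pairs contribute 0.
Summing the contributions gives betweenness(F) = 3/2.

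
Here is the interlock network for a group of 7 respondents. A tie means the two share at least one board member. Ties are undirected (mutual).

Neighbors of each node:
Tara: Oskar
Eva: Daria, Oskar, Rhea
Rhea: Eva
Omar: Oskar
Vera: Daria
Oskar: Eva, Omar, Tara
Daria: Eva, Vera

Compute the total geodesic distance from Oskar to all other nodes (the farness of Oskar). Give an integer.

Distances from Oskar: Daria:2, Eva:1, Omar:1, Rhea:2, Tara:1, Vera:3.
Sum = 2 + 1 + 1 + 2 + 1 + 3 = 10.

10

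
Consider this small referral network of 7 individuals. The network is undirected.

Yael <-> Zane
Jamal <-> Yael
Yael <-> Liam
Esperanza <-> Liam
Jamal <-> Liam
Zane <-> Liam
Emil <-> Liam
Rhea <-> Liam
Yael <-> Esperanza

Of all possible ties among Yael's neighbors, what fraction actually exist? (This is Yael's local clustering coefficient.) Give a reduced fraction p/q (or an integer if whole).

1/2

Yael's neighbors: Esperanza, Jamal, Liam, and Zane (k = 4).
Possible neighbor pairs: C(4,2) = 6. Edges among them: Esperanza–Liam, Jamal–Liam, Liam–Zane → e = 3.
Clustering(Yael) = 3/6 = 1/2.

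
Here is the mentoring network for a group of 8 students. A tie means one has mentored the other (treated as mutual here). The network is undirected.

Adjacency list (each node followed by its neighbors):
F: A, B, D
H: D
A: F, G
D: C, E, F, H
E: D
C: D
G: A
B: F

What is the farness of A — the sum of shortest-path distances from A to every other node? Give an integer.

Distances from A: B:2, C:3, D:2, E:3, F:1, G:1, H:3.
Sum = 2 + 3 + 2 + 3 + 1 + 1 + 3 = 15.

15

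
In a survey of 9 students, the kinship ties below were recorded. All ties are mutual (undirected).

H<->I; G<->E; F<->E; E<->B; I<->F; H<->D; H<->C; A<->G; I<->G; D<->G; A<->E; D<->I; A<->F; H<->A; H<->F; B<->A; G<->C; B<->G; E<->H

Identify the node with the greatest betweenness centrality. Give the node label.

G

Unnormalized betweenness of each node: A:23/15, B:0, C:1/5, D:1/5, E:23/15, F:2/3, G:20/3, H:31/6, I:31/30.
G has the largest value, 20/3, making it the main broker — the node through which the most shortest paths run.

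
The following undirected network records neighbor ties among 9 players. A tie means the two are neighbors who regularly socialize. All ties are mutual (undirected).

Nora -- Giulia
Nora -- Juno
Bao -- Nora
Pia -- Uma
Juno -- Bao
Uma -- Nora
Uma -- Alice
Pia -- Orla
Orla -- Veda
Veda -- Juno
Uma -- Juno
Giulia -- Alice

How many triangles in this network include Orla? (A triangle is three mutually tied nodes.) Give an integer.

Orla's neighbors are Pia and Veda, but none of them are tied to each other, so no triangle contains Orla.

0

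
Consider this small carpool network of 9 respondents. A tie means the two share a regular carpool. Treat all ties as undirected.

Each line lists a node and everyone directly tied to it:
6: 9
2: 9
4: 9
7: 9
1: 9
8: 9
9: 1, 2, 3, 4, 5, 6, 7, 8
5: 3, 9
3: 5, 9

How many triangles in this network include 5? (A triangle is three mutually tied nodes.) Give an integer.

1

5's neighbors: 3 and 9.
Neighbor pairs that are themselves tied: 5–3–9. Each forms one triangle with 5, for 1 in total.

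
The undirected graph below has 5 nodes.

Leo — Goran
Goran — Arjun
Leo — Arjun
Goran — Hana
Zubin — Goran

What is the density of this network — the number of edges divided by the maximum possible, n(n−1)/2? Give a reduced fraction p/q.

There are 5 edges and 5 nodes, so the maximum possible is C(5,2) = 10.
Density = 5/10 = 1/2.

1/2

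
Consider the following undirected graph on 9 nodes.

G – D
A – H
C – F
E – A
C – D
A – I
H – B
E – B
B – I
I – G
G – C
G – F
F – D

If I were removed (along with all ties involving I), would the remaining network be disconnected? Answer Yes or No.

Removing I leaves {A, B, E, and H} with no path to {C, D, F, and G}, so the network splits into 2 components. I is a cut vertex.

Yes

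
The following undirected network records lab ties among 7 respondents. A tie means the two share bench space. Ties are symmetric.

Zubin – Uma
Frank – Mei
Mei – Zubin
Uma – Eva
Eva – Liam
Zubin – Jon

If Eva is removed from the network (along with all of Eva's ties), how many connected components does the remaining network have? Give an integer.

2

Without Eva, the remaining ties split the others into: {Frank, Jon, Mei, Uma, Zubin}; {Liam}.
That's 2 separate components.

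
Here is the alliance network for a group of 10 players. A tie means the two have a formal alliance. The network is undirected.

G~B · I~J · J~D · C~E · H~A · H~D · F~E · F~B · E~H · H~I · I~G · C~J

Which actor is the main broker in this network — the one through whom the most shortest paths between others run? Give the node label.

H

Unnormalized betweenness of each node: A:0, B:2, C:2, D:1, E:59/6, F:23/6, G:25/6, H:41/3, I:55/6, J:13/3.
H has the largest value, 41/3, making it the main broker — the node through which the most shortest paths run.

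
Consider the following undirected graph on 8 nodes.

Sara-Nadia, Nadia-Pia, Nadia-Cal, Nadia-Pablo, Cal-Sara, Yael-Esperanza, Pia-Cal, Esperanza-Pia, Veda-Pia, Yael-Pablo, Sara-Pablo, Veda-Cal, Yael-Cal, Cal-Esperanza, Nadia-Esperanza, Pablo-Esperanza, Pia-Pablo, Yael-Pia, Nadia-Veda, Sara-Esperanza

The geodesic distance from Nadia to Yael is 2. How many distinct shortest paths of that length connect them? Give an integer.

4

The shortest distance is 2. The length-2 paths are: Nadia–Pablo–Yael; Nadia–Cal–Yael; Nadia–Esperanza–Yael; Nadia–Pia–Yael.
That gives 4 distinct shortest paths.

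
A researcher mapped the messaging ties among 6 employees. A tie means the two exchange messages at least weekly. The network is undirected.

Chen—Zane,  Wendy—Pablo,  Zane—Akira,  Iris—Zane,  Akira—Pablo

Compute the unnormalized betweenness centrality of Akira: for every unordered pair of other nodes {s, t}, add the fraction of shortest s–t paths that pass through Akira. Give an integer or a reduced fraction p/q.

Pairs whose geodesics pass through Akira — Wendy–Iris: 1; Wendy–Chen: 1; Wendy–Zane: 1; Iris–Pablo: 1; Chen–Pablo: 1; Pablo–Zane: 1.
All other pairs contribute 0.
Summing the contributions gives betweenness(Akira) = 6.

6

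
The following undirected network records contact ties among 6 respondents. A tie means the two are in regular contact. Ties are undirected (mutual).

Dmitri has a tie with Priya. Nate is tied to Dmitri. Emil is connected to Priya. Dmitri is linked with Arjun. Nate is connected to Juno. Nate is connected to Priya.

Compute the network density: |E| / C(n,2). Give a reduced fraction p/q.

2/5

There are 6 edges and 6 nodes, so the maximum possible is C(6,2) = 15.
Density = 6/15 = 2/5.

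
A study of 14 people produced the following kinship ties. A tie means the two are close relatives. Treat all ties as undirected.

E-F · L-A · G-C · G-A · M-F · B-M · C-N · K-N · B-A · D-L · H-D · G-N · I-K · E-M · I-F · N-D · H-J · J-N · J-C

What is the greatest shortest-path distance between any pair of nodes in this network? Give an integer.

Eccentricity of each node (its greatest distance to any other): A:4, B:4, C:5, D:5, E:6, F:5, G:4, H:6, I:4, J:5, K:4, L:4, M:5, N:4.
The maximum eccentricity is 6, realized for instance by the pair E–H via E – M – B – A – L – D – H. So the diameter is 6.

6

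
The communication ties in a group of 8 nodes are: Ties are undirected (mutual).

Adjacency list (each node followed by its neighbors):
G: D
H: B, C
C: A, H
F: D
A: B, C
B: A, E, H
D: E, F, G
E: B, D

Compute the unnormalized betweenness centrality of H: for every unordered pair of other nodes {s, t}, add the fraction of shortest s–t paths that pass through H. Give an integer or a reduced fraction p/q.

Pairs whose geodesics pass through H — D–C: 1/2; E–C: 1/2; F–C: 1/2; G–C: 1/2; C–B: 1/2.
All other pairs contribute 0.
Summing the contributions gives betweenness(H) = 5/2.

5/2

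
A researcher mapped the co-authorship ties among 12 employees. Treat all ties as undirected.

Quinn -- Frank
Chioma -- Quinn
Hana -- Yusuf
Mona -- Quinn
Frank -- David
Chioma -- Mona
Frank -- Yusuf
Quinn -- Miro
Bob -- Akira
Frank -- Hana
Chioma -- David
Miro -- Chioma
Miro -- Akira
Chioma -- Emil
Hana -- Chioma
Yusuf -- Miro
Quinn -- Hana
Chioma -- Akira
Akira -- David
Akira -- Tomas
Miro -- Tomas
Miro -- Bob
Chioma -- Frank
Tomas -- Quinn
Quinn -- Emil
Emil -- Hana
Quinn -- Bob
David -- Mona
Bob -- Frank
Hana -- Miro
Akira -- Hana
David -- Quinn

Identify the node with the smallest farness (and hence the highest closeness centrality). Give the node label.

Quinn

Farness (sum of distances to all others) for each node — Akira:16, Bob:18, Chioma:14, David:17, Emil:19, Frank:16, Hana:15, Miro:15, Mona:20, Quinn:13, Tomas:19, Yusuf:20.
The smallest farness is 13, for Quinn, so Quinn has the highest closeness.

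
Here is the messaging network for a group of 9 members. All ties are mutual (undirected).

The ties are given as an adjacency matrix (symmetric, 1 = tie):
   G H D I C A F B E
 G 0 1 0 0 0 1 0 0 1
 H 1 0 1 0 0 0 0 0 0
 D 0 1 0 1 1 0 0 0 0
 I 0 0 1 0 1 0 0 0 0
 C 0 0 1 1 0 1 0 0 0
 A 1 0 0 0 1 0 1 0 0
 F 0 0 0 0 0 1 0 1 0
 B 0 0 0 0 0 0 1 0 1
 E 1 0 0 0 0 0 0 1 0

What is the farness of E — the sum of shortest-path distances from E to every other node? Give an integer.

18

Distances from E: A:2, B:1, C:3, D:3, F:2, G:1, H:2, I:4.
Sum = 2 + 1 + 3 + 3 + 2 + 1 + 2 + 4 = 18.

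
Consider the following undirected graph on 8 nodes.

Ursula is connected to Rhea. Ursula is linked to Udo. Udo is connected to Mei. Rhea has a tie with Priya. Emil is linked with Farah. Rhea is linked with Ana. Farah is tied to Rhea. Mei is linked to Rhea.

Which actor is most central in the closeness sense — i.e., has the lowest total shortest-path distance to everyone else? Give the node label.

Rhea

Farness (sum of distances to all others) for each node — Ana:15, Emil:19, Farah:13, Mei:13, Priya:15, Rhea:9, Udo:17, Ursula:13.
The smallest farness is 9, for Rhea, so Rhea has the highest closeness.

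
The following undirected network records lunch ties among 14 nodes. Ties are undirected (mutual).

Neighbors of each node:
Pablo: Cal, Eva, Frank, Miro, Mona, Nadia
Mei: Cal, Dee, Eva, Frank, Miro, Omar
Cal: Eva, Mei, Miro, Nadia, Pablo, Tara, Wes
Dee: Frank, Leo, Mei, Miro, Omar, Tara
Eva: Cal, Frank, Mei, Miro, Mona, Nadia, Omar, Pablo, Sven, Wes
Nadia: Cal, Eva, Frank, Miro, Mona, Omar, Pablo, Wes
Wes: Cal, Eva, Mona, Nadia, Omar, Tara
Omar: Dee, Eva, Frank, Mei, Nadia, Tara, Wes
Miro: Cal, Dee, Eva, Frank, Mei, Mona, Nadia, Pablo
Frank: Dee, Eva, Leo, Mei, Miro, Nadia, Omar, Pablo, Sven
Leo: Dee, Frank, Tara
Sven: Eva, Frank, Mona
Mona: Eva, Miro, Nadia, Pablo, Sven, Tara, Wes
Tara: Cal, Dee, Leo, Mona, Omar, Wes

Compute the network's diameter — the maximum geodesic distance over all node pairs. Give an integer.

2

Eccentricity of each node (its greatest distance to any other): Cal:2, Dee:2, Eva:2, Frank:2, Leo:2, Mei:2, Miro:2, Mona:2, Nadia:2, Omar:2, Pablo:2, Sven:2, Tara:2, Wes:2.
The maximum eccentricity is 2, realized for instance by the pair Pablo–Leo via Pablo – Frank – Leo. So the diameter is 2.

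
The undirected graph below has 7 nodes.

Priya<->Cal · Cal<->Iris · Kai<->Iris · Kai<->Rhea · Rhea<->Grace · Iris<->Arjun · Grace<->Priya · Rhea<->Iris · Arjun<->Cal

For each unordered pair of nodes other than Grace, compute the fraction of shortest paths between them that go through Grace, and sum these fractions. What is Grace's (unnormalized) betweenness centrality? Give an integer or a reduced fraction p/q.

Pairs whose geodesics pass through Grace — Kai–Priya: 1/2; Priya–Rhea: 1.
All other pairs contribute 0.
Summing the contributions gives betweenness(Grace) = 3/2.

3/2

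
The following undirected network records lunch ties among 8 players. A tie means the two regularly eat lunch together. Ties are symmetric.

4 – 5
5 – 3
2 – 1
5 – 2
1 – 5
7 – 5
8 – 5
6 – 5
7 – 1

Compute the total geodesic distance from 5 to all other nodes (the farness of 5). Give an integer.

Distances from 5: 1:1, 2:1, 3:1, 4:1, 6:1, 7:1, 8:1.
Sum = 1 + 1 + 1 + 1 + 1 + 1 + 1 = 7.

7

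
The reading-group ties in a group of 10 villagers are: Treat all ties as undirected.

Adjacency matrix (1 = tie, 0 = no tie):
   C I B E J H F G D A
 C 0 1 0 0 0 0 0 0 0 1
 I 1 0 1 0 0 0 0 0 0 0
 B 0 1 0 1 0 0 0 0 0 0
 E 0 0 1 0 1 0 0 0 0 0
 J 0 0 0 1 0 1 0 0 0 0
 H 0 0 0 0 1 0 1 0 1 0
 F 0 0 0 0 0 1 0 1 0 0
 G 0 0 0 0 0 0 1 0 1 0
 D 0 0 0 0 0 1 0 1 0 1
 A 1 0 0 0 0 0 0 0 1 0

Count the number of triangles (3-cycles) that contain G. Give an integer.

G's neighbors are D and F, but none of them are tied to each other, so no triangle contains G.

0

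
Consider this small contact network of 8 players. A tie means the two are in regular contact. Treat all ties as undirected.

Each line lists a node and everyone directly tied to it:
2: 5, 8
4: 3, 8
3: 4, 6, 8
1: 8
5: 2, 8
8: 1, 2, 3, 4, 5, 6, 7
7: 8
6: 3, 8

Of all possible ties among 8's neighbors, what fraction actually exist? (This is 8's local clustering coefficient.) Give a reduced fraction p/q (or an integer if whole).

1/7

8's neighbors: 1, 2, 3, 4, 5, 6, and 7 (k = 7).
Possible neighbor pairs: C(7,2) = 21. Edges among them: 2–5, 3–4, 3–6 → e = 3.
Clustering(8) = 3/21 = 1/7.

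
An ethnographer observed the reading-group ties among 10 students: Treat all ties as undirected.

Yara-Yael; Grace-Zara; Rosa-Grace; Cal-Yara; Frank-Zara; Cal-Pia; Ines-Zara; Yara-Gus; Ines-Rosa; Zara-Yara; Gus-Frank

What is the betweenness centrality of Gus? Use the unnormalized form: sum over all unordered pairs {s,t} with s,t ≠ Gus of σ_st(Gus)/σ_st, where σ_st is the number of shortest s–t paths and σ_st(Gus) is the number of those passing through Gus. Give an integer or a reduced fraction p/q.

Pairs whose geodesics pass through Gus — Cal–Frank: 1/2; Pia–Frank: 1/2; Yael–Frank: 1/2; Frank–Yara: 1/2.
All other pairs contribute 0.
Summing the contributions gives betweenness(Gus) = 2.

2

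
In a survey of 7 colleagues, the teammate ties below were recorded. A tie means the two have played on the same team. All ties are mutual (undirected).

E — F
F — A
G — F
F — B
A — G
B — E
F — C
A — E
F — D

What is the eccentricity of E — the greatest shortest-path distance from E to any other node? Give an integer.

Distances from E: A:1, B:1, C:2, D:2, F:1, G:2.
The largest is 2 (to C, G, and D), so the eccentricity of E is 2.

2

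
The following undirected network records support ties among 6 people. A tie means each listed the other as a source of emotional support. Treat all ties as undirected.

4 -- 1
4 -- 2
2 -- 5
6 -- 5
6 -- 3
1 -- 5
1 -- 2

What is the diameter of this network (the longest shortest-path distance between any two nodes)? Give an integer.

4

Eccentricity of each node (its greatest distance to any other): 1:3, 2:3, 3:4, 4:4, 5:2, 6:3.
The maximum eccentricity is 4, realized for instance by the pair 4–3 via 4 – 2 – 5 – 6 – 3. So the diameter is 4.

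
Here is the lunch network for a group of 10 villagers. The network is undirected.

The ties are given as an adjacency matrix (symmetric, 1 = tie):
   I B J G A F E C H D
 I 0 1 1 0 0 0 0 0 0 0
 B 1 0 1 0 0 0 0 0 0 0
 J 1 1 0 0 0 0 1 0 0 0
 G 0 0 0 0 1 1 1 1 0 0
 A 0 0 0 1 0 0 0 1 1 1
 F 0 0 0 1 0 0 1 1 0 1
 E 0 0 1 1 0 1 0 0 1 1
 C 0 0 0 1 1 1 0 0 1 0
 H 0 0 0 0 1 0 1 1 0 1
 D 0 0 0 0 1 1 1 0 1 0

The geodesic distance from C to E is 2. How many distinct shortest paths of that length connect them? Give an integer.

The shortest distance is 2. The length-2 paths are: C–G–E; C–F–E; C–H–E.
That gives 3 distinct shortest paths.

3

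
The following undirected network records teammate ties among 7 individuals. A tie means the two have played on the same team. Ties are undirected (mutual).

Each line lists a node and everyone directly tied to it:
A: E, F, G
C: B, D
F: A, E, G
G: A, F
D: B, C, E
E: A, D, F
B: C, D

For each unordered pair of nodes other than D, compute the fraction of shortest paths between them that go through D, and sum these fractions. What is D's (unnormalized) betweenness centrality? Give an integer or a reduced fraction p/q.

Pairs whose geodesics pass through D — E–C: 1; E–B: 1; G–C: 2/2; G–B: 2/2; F–C: 1; F–B: 1; A–C: 1; A–B: 1.
All other pairs contribute 0.
Summing the contributions gives betweenness(D) = 8.

8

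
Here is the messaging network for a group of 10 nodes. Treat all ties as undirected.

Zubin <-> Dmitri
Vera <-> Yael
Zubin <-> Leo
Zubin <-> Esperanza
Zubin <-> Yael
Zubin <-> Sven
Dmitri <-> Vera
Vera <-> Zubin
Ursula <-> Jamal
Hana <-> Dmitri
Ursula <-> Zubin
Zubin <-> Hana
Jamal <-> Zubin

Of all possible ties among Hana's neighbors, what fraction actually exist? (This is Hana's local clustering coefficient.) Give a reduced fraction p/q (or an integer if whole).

1

Hana's neighbors: Dmitri and Zubin (k = 2).
Possible neighbor pairs: C(2,2) = 1. Edges among them: Dmitri–Zubin → e = 1.
Clustering(Hana) = 1/1.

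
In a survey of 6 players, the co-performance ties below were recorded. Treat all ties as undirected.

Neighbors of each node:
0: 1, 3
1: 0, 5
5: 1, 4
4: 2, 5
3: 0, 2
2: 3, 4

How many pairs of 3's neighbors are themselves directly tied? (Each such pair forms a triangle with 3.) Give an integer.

3's neighbors are 0 and 2, but none of them are tied to each other, so no triangle contains 3.

0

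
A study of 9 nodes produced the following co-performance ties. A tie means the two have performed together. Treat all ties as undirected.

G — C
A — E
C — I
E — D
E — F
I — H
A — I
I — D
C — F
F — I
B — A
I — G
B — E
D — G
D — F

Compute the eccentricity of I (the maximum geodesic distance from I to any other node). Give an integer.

Distances from I: A:1, B:2, C:1, D:1, E:2, F:1, G:1, H:1.
The largest is 2 (to E and B), so the eccentricity of I is 2.

2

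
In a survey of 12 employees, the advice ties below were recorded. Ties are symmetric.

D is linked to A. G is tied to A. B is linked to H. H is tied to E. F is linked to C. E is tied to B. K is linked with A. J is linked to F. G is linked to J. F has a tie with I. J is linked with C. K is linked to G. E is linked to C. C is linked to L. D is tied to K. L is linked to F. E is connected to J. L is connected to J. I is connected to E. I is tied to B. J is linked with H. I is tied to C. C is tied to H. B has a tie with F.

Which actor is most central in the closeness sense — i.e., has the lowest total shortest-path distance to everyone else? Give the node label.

Farness (sum of distances to all others) for each node — A:28, B:26, C:20, D:37, E:21, F:21, G:21, H:22, I:26, J:17, K:28, L:23.
The smallest farness is 17, for J, so J has the highest closeness.

J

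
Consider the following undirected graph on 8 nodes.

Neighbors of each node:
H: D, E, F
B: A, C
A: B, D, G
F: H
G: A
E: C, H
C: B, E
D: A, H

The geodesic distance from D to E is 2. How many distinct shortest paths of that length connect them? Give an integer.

1

The shortest distance is 2, and the only length-2 path is D–H–E. So there is exactly 1 shortest path.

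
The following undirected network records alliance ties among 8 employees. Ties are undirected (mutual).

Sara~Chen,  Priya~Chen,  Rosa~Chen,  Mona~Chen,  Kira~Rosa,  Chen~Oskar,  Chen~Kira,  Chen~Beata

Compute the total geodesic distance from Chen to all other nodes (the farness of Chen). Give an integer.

Distances from Chen: Beata:1, Kira:1, Mona:1, Oskar:1, Priya:1, Rosa:1, Sara:1.
Sum = 1 + 1 + 1 + 1 + 1 + 1 + 1 = 7.

7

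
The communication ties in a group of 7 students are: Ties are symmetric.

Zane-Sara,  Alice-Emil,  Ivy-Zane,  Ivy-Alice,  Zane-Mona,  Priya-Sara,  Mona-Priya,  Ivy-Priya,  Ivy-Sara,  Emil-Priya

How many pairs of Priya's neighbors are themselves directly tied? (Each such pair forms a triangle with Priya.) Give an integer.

1

Priya's neighbors: Emil, Ivy, Mona, and Sara.
Neighbor pairs that are themselves tied: Priya–Ivy–Sara. Each forms one triangle with Priya, for 1 in total.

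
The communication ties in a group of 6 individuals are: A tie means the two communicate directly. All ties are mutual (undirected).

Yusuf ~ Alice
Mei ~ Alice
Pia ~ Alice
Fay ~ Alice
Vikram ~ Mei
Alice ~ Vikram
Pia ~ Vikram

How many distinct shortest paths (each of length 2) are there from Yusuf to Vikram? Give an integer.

The shortest distance is 2, and the only length-2 path is Yusuf–Alice–Vikram. So there is exactly 1 shortest path.

1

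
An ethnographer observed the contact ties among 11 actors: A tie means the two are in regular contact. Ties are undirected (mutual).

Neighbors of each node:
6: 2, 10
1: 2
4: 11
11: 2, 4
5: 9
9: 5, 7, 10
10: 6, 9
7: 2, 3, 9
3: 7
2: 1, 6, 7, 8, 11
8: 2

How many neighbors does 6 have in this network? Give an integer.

6 is directly tied to 2 and 10. That is 2 neighbors, so the degree of 6 is 2.

2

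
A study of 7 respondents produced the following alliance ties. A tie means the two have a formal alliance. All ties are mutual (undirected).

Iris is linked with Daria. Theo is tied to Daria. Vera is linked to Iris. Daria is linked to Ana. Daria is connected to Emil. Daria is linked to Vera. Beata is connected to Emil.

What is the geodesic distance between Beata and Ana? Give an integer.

3

One shortest route is Beata – Emil – Daria – Ana, which uses 3 edges, and at distance 2 from Beata we only reach {Daria}, which does not include Ana. So d(Beata,Ana) = 3.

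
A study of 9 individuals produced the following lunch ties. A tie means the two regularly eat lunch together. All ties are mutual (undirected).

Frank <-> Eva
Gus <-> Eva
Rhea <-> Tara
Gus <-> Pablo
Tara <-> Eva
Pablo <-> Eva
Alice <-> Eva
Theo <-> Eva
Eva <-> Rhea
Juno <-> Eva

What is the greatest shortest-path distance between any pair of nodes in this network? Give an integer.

2

Eccentricity of each node (its greatest distance to any other): Alice:2, Eva:1, Frank:2, Gus:2, Juno:2, Pablo:2, Rhea:2, Tara:2, Theo:2.
The maximum eccentricity is 2, realized for instance by the pair Theo–Juno via Theo – Eva – Juno. So the diameter is 2.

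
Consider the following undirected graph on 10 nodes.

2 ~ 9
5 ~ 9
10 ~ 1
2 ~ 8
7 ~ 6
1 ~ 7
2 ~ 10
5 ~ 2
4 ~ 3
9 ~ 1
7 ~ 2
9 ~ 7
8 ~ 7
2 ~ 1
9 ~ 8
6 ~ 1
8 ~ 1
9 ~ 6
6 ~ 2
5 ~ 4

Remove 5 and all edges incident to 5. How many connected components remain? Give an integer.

2

Without 5, the remaining ties split the others into: {1, 2, 6, 7, 8, 9, 10}; {3, 4}.
That's 2 separate components.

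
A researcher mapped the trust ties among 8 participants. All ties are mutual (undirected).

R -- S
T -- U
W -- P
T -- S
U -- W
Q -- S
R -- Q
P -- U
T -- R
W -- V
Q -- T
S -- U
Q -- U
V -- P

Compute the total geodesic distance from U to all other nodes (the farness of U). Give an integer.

Distances from U: P:1, Q:1, R:2, S:1, T:1, V:2, W:1.
Sum = 1 + 1 + 2 + 1 + 1 + 2 + 1 = 9.

9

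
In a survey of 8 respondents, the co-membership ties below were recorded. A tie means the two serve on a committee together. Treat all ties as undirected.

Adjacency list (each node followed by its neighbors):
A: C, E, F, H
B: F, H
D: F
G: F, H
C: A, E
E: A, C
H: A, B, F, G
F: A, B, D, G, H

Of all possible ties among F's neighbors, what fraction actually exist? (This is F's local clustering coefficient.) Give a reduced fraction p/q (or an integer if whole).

F's neighbors: A, B, D, G, and H (k = 5).
Possible neighbor pairs: C(5,2) = 10. Edges among them: A–H, B–H, G–H → e = 3.
Clustering(F) = 3/10.

3/10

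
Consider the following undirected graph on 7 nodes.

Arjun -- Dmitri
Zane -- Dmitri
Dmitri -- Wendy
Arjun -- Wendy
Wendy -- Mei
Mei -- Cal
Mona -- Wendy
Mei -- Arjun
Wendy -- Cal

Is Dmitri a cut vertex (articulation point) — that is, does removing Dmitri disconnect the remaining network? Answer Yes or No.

Removing Dmitri leaves {Zane} with no path to {Arjun, Cal, Mei, Mona, and Wendy}, so the network splits into 2 components. Dmitri is a cut vertex.

Yes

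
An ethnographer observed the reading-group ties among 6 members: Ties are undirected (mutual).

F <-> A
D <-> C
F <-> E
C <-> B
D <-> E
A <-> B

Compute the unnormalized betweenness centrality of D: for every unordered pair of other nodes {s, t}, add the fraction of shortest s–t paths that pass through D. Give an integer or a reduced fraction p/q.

2

Pairs whose geodesics pass through D — C–F: 1/2; C–E: 1; B–E: 1/2.
All other pairs contribute 0.
Summing the contributions gives betweenness(D) = 2.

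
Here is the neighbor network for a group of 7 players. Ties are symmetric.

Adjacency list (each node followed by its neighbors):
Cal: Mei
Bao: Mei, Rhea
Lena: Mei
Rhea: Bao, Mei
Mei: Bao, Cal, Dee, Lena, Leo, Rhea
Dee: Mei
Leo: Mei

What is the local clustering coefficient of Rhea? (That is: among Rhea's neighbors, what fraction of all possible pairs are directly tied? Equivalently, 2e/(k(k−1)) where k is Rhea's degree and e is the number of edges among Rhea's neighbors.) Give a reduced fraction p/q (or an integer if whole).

1

Rhea's neighbors: Bao and Mei (k = 2).
Possible neighbor pairs: C(2,2) = 1. Edges among them: Bao–Mei → e = 1.
Clustering(Rhea) = 1/1.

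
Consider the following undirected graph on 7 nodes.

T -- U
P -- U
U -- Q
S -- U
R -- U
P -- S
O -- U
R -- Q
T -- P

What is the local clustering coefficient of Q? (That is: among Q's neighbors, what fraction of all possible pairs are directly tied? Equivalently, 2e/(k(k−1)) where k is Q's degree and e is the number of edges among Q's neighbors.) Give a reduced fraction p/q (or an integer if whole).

1

Q's neighbors: R and U (k = 2).
Possible neighbor pairs: C(2,2) = 1. Edges among them: R–U → e = 1.
Clustering(Q) = 1/1.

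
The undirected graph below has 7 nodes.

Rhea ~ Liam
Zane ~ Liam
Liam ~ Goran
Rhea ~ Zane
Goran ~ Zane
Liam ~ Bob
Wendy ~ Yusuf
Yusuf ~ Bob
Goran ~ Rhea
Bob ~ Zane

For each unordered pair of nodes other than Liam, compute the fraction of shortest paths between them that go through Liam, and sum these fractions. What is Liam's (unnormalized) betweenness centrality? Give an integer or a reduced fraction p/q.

Pairs whose geodesics pass through Liam — Goran–Yusuf: 1/2; Goran–Wendy: 1/2; Goran–Bob: 1/2; Rhea–Yusuf: 1/2; Rhea–Wendy: 1/2; Rhea–Bob: 1/2.
All other pairs contribute 0.
Summing the contributions gives betweenness(Liam) = 3.

3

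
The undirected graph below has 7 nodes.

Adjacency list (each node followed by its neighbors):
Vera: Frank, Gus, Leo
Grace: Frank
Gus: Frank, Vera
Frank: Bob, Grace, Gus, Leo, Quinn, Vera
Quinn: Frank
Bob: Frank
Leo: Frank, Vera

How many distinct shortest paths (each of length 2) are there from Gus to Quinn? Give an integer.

1

The shortest distance is 2, and the only length-2 path is Gus–Frank–Quinn. So there is exactly 1 shortest path.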